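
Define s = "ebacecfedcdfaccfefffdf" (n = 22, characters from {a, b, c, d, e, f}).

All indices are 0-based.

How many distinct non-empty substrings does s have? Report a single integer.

231

rank | idx | suffix
   0 |  12 | accfefffdf
   1 |   2 | acecfedcdfaccfefffdf
   2 |   1 | bacecfedcdfaccfefffdf
   3 |  13 | ccfefffdf
   4 |   9 | cdfaccfefffdf
   5 |   3 | cecfedcdfaccfefffdf
   6 |   5 | cfedcdfaccfefffdf
   7 |  14 | cfefffdf
   8 |   8 | dcdfaccfefffdf
   9 |  20 | df
  10 |  10 | dfaccfefffdf
  11 |   0 | ebacecfedcdfaccfefffdf
  12 |   4 | ecfedcdfaccfefffdf
  13 |   7 | edcdfaccfefffdf
  14 |  16 | efffdf
  15 |  21 | f
  16 |  11 | faccfefffdf
  17 |  19 | fdf
  18 |   6 | fedcdfaccfefffdf
  19 |  15 | fefffdf
  20 |  18 | ffdf
  21 |  17 | fffdf

SA = [12, 2, 1, 13, 9, 3, 5, 14, 8, 20, 10, 0, 4, 7, 16, 21, 11, 19, 6, 15, 18, 17]
rank  pair      lcp
   1  s[12:],s[2:]  2  'ac'
   2  s[2:],s[1:]  0  ''
   3  s[1:],s[13:]  0  ''
   4  s[13:],s[9:]  1  'c'
   5  s[9:],s[3:]  1  'c'
   6  s[3:],s[5:]  1  'c'
   7  s[5:],s[14:]  3  'cfe'
   8  s[14:],s[8:]  0  ''
   9  s[8:],s[20:]  1  'd'
  10  s[20:],s[10:]  2  'df'
  11  s[10:],s[0:]  0  ''
  12  s[0:],s[4:]  1  'e'
  13  s[4:],s[7:]  1  'e'
  14  s[7:],s[16:]  1  'e'
  15  s[16:],s[21:]  0  ''
  16  s[21:],s[11:]  1  'f'
  17  s[11:],s[19:]  1  'f'
  18  s[19:],s[6:]  1  'f'
  19  s[6:],s[15:]  2  'fe'
  20  s[15:],s[18:]  1  'f'
  21  s[18:],s[17:]  2  'ff'

n(n+1)/2 = 22·23/2 = 253
Σ LCP = 0 + 2 + 0 + 0 + 1 + 1 + 1 + 3 + 0 + 1 + 2 + 0 + 1 + 1 + 1 + 0 + 1 + 1 + 1 + 2 + 1 + 2 = 22
distinct = 253 − 22 = 231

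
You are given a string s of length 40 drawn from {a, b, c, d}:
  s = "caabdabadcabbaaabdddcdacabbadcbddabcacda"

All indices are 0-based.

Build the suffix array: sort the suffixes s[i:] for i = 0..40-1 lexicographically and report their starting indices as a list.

[39, 13, 1, 14, 5, 10, 24, 33, 2, 15, 22, 36, 7, 27, 12, 6, 26, 11, 25, 34, 3, 30, 16, 0, 9, 23, 35, 29, 37, 20, 38, 4, 32, 21, 8, 28, 19, 31, 18, 17]

rank | idx | suffix
   0 |  39 | a
   1 |  13 | aaabdddcdacabbadcbddabcacda
   2 |   1 | aabdabadcabbaaabdddcdacabbadcbddabcacda
   3 |  14 | aabdddcdacabbadcbddabcacda
   4 |   5 | abadcabbaaabdddcdacabbadcbddabcacda
   5 |  10 | abbaaabdddcdacabbadcbddabcacda
   6 |  24 | abbadcbddabcacda
   7 |  33 | abcacda
   8 |   2 | abdabadcabbaaabdddcdacabbadcbddabcacda
   9 |  15 | abdddcdacabbadcbddabcacda
  10 |  22 | acabbadcbddabcacda
  11 |  36 | acda
  12 |   7 | adcabbaaabdddcdacabbadcbddabcacda
  13 |  27 | adcbddabcacda
  14 |  12 | baaabdddcdacabbadcbddabcacda
  15 |   6 | badcabbaaabdddcdacabbadcbddabcacda
  16 |  26 | badcbddabcacda
  17 |  11 | bbaaabdddcdacabbadcbddabcacda
  18 |  25 | bbadcbddabcacda
  19 |  34 | bcacda
  20 |   3 | bdabadcabbaaabdddcdacabbadcbddabcacda
  21 |  30 | bddabcacda
  22 |  16 | bdddcdacabbadcbddabcacda
  23 |   0 | caabdabadcabbaaabdddcdacabbadcbddabcacda
  24 |   9 | cabbaaabdddcdacabbadcbddabcacda
  25 |  23 | cabbadcbddabcacda
  26 |  35 | cacda
  27 |  29 | cbddabcacda
  28 |  37 | cda
  29 |  20 | cdacabbadcbddabcacda
  30 |  38 | da
  31 |   4 | dabadcabbaaabdddcdacabbadcbddabcacda
  32 |  32 | dabcacda
  33 |  21 | dacabbadcbddabcacda
  34 |   8 | dcabbaaabdddcdacabbadcbddabcacda
  35 |  28 | dcbddabcacda
  36 |  19 | dcdacabbadcbddabcacda
  37 |  31 | ddabcacda
  38 |  18 | ddcdacabbadcbddabcacda
  39 |  17 | dddcdacabbadcbddabcacda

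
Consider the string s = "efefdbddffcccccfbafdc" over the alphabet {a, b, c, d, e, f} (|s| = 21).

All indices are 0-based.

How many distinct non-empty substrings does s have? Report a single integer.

rank | idx | suffix
   0 |  17 | afdc
   1 |  16 | bafdc
   2 |   5 | bddffcccccfbafdc
   3 |  20 | c
   4 |  10 | cccccfbafdc
   5 |  11 | ccccfbafdc
   6 |  12 | cccfbafdc
   7 |  13 | ccfbafdc
   8 |  14 | cfbafdc
   9 |   4 | dbddffcccccfbafdc
  10 |  19 | dc
  11 |   6 | ddffcccccfbafdc
  12 |   7 | dffcccccfbafdc
  13 |   2 | efdbddffcccccfbafdc
  14 |   0 | efefdbddffcccccfbafdc
  15 |  15 | fbafdc
  16 |   9 | fcccccfbafdc
  17 |   3 | fdbddffcccccfbafdc
  18 |  18 | fdc
  19 |   1 | fefdbddffcccccfbafdc
  20 |   8 | ffcccccfbafdc

SA = [17, 16, 5, 20, 10, 11, 12, 13, 14, 4, 19, 6, 7, 2, 0, 15, 9, 3, 18, 1, 8]
i: (SA[i-1],SA[i]) lcp shared
  1: (17,16) 0 ''
  2: (16,5) 1 'b'
  3: (5,20) 0 ''
  4: (20,10) 1 'c'
  5: (10,11) 4 'cccc'
  6: (11,12) 3 'ccc'
  7: (12,13) 2 'cc'
  8: (13,14) 1 'c'
  9: (14,4) 0 ''
  10: (4,19) 1 'd'
  11: (19,6) 1 'd'
  12: (6,7) 1 'd'
  13: (7,2) 0 ''
  14: (2,0) 2 'ef'
  15: (0,15) 0 ''
  16: (15,9) 1 'f'
  17: (9,3) 1 'f'
  18: (3,18) 2 'fd'
  19: (18,1) 1 'f'
  20: (1,8) 1 'f'

n(n+1)/2 = 21·22/2 = 231
Σ LCP = 0 + 0 + 1 + 0 + 1 + 4 + 3 + 2 + 1 + 0 + 1 + 1 + 1 + 0 + 2 + 0 + 1 + 1 + 2 + 1 + 1 = 23
distinct = 231 − 23 = 208

208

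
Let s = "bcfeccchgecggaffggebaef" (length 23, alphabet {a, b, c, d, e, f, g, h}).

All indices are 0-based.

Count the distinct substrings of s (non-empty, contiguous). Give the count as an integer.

sorted suffixes:
  #0 SA[0]=20  'aef'
  #1 SA[1]=13  'affggebaef'
  #2 SA[2]=19  'baef'
  #3 SA[3]=0  'bcfeccchgecggaffggebaef'
  #4 SA[4]=4  'ccchgecggaffggebaef'
  #5 SA[5]=5  'cchgecggaffggebaef'
  #6 SA[6]=1  'cfeccchgecggaffggebaef'
  #7 SA[7]=10  'cggaffggebaef'
  #8 SA[8]=6  'chgecggaffggebaef'
  #9 SA[9]=18  'ebaef'
  #10 SA[10]=3  'eccchgecggaffggebaef'
  #11 SA[11]=9  'ecggaffggebaef'
  #12 SA[12]=21  'ef'
  #13 SA[13]=22  'f'
  #14 SA[14]=2  'feccchgecggaffggebaef'
  #15 SA[15]=14  'ffggebaef'
  #16 SA[16]=15  'fggebaef'
  #17 SA[17]=12  'gaffggebaef'
  #18 SA[18]=17  'gebaef'
  #19 SA[19]=8  'gecggaffggebaef'
  #20 SA[20]=11  'ggaffggebaef'
  #21 SA[21]=16  'ggebaef'
  #22 SA[22]=7  'hgecggaffggebaef'

SA = [20, 13, 19, 0, 4, 5, 1, 10, 6, 18, 3, 9, 21, 22, 2, 14, 15, 12, 17, 8, 11, 16, 7]
i: (SA[i-1],SA[i]) lcp shared
  1: (20,13) 1 'a'
  2: (13,19) 0 ''
  3: (19,0) 1 'b'
  4: (0,4) 0 ''
  5: (4,5) 2 'cc'
  6: (5,1) 1 'c'
  7: (1,10) 1 'c'
  8: (10,6) 1 'c'
  9: (6,18) 0 ''
  10: (18,3) 1 'e'
  11: (3,9) 2 'ec'
  12: (9,21) 1 'e'
  13: (21,22) 0 ''
  14: (22,2) 1 'f'
  15: (2,14) 1 'f'
  16: (14,15) 1 'f'
  17: (15,12) 0 ''
  18: (12,17) 1 'g'
  19: (17,8) 2 'ge'
  20: (8,11) 1 'g'
  21: (11,16) 2 'gg'
  22: (16,7) 0 ''

n(n+1)/2 = 23·24/2 = 276
Σ LCP = 0 + 1 + 0 + 1 + 0 + 2 + 1 + 1 + 1 + 0 + 1 + 2 + 1 + 0 + 1 + 1 + 1 + 0 + 1 + 2 + 1 + 2 + 0 = 20
distinct = 276 − 20 = 256

256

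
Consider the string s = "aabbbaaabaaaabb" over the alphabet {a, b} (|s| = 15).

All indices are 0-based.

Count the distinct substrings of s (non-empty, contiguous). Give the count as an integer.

rank→(start, suffix):
  0 → (9, 'aaaabb')
  1 → (5, 'aaabaaaabb')
  2 → (10, 'aaabb')
  3 → (6, 'aabaaaabb')
  4 → (11, 'aabb')
  5 → (0, 'aabbbaaabaaaabb')
  6 → (7, 'abaaaabb')
  7 → (12, 'abb')
  8 → (1, 'abbbaaabaaaabb')
  9 → (14, 'b')
  10 → (8, 'baaaabb')
  11 → (4, 'baaabaaaabb')
  12 → (13, 'bb')
  13 → (3, 'bbaaabaaaabb')
  14 → (2, 'bbbaaabaaaabb')

SA = [9, 5, 10, 6, 11, 0, 7, 12, 1, 14, 8, 4, 13, 3, 2]
i: (SA[i-1],SA[i]) lcp shared
  1: (9,5) 3 'aaa'
  2: (5,10) 4 'aaab'
  3: (10,6) 2 'aa'
  4: (6,11) 3 'aab'
  5: (11,0) 4 'aabb'
  6: (0,7) 1 'a'
  7: (7,12) 2 'ab'
  8: (12,1) 3 'abb'
  9: (1,14) 0 ''
  10: (14,8) 1 'b'
  11: (8,4) 4 'baaa'
  12: (4,13) 1 'b'
  13: (13,3) 2 'bb'
  14: (3,2) 2 'bb'

n(n+1)/2 = 15·16/2 = 120
Σ LCP = 0 + 3 + 4 + 2 + 3 + 4 + 1 + 2 + 3 + 0 + 1 + 4 + 1 + 2 + 2 = 32
distinct = 120 − 32 = 88

88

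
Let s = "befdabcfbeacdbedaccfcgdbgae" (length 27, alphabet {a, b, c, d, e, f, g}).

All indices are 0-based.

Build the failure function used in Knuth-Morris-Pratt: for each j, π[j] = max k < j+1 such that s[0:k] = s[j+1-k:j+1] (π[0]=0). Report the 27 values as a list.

[0, 0, 0, 0, 0, 1, 0, 0, 1, 2, 0, 0, 0, 1, 2, 0, 0, 0, 0, 0, 0, 0, 0, 1, 0, 0, 0]

π[0] = 0
j=1 s[j]='e': π[1]=0 (border '')
j=2 s[j]='f': π[2]=0 (border '')
j=3 s[j]='d': π[3]=0 (border '')
j=4 s[j]='a': π[4]=0 (border '')
j=5 s[j]='b': π[5]=1 (border 'b')
j=6 s[j]='c': k: 1→0; π[6]=0 (border '')
j=7 s[j]='f': π[7]=0 (border '')
j=8 s[j]='b': π[8]=1 (border 'b')
j=9 s[j]='e': π[9]=2 (border 'be')
j=10 s[j]='a': k: 2→0; π[10]=0 (border '')
j=11 s[j]='c': π[11]=0 (border '')
j=12 s[j]='d': π[12]=0 (border '')
j=13 s[j]='b': π[13]=1 (border 'b')
j=14 s[j]='e': π[14]=2 (border 'be')
j=15 s[j]='d': k: 2→0; π[15]=0 (border '')
j=16 s[j]='a': π[16]=0 (border '')
j=17 s[j]='c': π[17]=0 (border '')
j=18 s[j]='c': π[18]=0 (border '')
j=19 s[j]='f': π[19]=0 (border '')
j=20 s[j]='c': π[20]=0 (border '')
j=21 s[j]='g': π[21]=0 (border '')
j=22 s[j]='d': π[22]=0 (border '')
j=23 s[j]='b': π[23]=1 (border 'b')
j=24 s[j]='g': k: 1→0; π[24]=0 (border '')
j=25 s[j]='a': π[25]=0 (border '')
j=26 s[j]='e': π[26]=0 (border '')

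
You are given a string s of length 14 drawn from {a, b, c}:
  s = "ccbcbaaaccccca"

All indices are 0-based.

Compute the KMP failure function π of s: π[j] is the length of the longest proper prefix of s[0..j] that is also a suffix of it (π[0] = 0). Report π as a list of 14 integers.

[0, 1, 0, 1, 0, 0, 0, 0, 1, 2, 2, 2, 2, 0]

π[0] = 0
j=1 s[j]='c': π[1]=1 (border 'c')
j=2 s[j]='b': k: 1→0; π[2]=0 (border '')
j=3 s[j]='c': π[3]=1 (border 'c')
j=4 s[j]='b': k: 1→0; π[4]=0 (border '')
j=5 s[j]='a': π[5]=0 (border '')
j=6 s[j]='a': π[6]=0 (border '')
j=7 s[j]='a': π[7]=0 (border '')
j=8 s[j]='c': π[8]=1 (border 'c')
j=9 s[j]='c': π[9]=2 (border 'cc')
j=10 s[j]='c': k: 2→1; π[10]=2 (border 'cc')
j=11 s[j]='c': k: 2→1; π[11]=2 (border 'cc')
j=12 s[j]='c': k: 2→1; π[12]=2 (border 'cc')
j=13 s[j]='a': k: 2→1→0; π[13]=0 (border '')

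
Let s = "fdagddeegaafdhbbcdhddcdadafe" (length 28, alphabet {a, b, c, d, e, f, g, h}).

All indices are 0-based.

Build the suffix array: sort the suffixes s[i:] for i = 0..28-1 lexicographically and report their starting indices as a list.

[9, 23, 10, 25, 2, 14, 15, 21, 16, 22, 24, 1, 20, 19, 4, 5, 12, 17, 27, 6, 7, 0, 11, 26, 8, 3, 13, 18]

sorted suffixes:
  #0 SA[0]=9  'aafdhbbcdhddcdadafe'
  #1 SA[1]=23  'adafe'
  #2 SA[2]=10  'afdhbbcdhddcdadafe'
  #3 SA[3]=25  'afe'
  #4 SA[4]=2  'agddeegaafdhbbcdhddcdadafe'
  #5 SA[5]=14  'bbcdhddcdadafe'
  #6 SA[6]=15  'bcdhddcdadafe'
  #7 SA[7]=21  'cdadafe'
  #8 SA[8]=16  'cdhddcdadafe'
  #9 SA[9]=22  'dadafe'
  #10 SA[10]=24  'dafe'
  #11 SA[11]=1  'dagddeegaafdhbbcdhddcdadafe'
  #12 SA[12]=20  'dcdadafe'
  #13 SA[13]=19  'ddcdadafe'
  #14 SA[14]=4  'ddeegaafdhbbcdhddcdadafe'
  #15 SA[15]=5  'deegaafdhbbcdhddcdadafe'
  #16 SA[16]=12  'dhbbcdhddcdadafe'
  #17 SA[17]=17  'dhddcdadafe'
  #18 SA[18]=27  'e'
  #19 SA[19]=6  'eegaafdhbbcdhddcdadafe'
  #20 SA[20]=7  'egaafdhbbcdhddcdadafe'
  #21 SA[21]=0  'fdagddeegaafdhbbcdhddcdadafe'
  #22 SA[22]=11  'fdhbbcdhddcdadafe'
  #23 SA[23]=26  'fe'
  #24 SA[24]=8  'gaafdhbbcdhddcdadafe'
  #25 SA[25]=3  'gddeegaafdhbbcdhddcdadafe'
  #26 SA[26]=13  'hbbcdhddcdadafe'
  #27 SA[27]=18  'hddcdadafe'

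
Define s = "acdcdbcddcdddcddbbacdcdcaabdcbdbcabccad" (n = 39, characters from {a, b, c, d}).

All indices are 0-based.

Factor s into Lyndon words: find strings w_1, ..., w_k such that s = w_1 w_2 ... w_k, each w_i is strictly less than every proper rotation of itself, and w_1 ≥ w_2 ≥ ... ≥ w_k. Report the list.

emit factor 1: 'acdcdbcddcdddcddbbacdcdc' (i=0, period=24)
emit factor 2: 'aabdcbdbcabccad' (i=24, period=15)

["acdcdbcddcdddcddbbacdcdc", "aabdcbdbcabccad"]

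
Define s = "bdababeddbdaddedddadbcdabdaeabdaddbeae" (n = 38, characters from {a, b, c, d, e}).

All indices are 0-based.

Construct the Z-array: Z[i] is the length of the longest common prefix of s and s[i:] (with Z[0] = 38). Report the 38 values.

Z[0]=38
i=1: fresh scan; Z[1]=0
i=2: fresh scan; Z[2]=0
i=3: fresh scan; Z[3]=1 extend→box=[3,4)
i=4: fresh scan; Z[4]=0
i=5: fresh scan; Z[5]=1 extend→box=[5,6)
i=6: fresh scan; Z[6]=0
i=7: fresh scan; Z[7]=0
i=8: fresh scan; Z[8]=0
i=9: fresh scan; Z[9]=3 extend→box=[9,12)
i=10: min(r-i=2, Z[1]=0)=0; Z[10]=0
i=11: min(r-i=1, Z[2]=0)=0; Z[11]=0
i=12: fresh scan; Z[12]=0
i=13: fresh scan; Z[13]=0
i=14: fresh scan; Z[14]=0
i=15: fresh scan; Z[15]=0
i=16: fresh scan; Z[16]=0
i=17: fresh scan; Z[17]=0
i=18: fresh scan; Z[18]=0
i=19: fresh scan; Z[19]=0
i=20: fresh scan; Z[20]=1 extend→box=[20,21)
i=21: fresh scan; Z[21]=0
i=22: fresh scan; Z[22]=0
i=23: fresh scan; Z[23]=0
i=24: fresh scan; Z[24]=3 extend→box=[24,27)
i=25: min(r-i=2, Z[1]=0)=0; Z[25]=0
i=26: min(r-i=1, Z[2]=0)=0; Z[26]=0
i=27: fresh scan; Z[27]=0
i=28: fresh scan; Z[28]=0
i=29: fresh scan; Z[29]=3 extend→box=[29,32)
i=30: min(r-i=2, Z[1]=0)=0; Z[30]=0
i=31: min(r-i=1, Z[2]=0)=0; Z[31]=0
i=32: fresh scan; Z[32]=0
i=33: fresh scan; Z[33]=0
i=34: fresh scan; Z[34]=1 extend→box=[34,35)
i=35: fresh scan; Z[35]=0
i=36: fresh scan; Z[36]=0
i=37: fresh scan; Z[37]=0

[38, 0, 0, 1, 0, 1, 0, 0, 0, 3, 0, 0, 0, 0, 0, 0, 0, 0, 0, 0, 1, 0, 0, 0, 3, 0, 0, 0, 0, 3, 0, 0, 0, 0, 1, 0, 0, 0]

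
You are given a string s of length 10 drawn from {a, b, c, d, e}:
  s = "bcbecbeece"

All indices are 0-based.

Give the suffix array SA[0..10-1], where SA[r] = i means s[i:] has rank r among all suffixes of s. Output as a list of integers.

[0, 2, 5, 1, 4, 8, 9, 3, 7, 6]

rank→(start, suffix):
  0 → (0, 'bcbecbeece')
  1 → (2, 'becbeece')
  2 → (5, 'beece')
  3 → (1, 'cbecbeece')
  4 → (4, 'cbeece')
  5 → (8, 'ce')
  6 → (9, 'e')
  7 → (3, 'ecbeece')
  8 → (7, 'ece')
  9 → (6, 'eece')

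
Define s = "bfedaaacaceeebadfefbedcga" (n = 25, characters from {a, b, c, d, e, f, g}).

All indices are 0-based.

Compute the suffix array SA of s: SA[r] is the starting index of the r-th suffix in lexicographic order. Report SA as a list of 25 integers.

rank→(start, suffix):
  0 → (24, 'a')
  1 → (4, 'aaacaceeebadfefbedcga')
  2 → (5, 'aacaceeebadfefbedcga')
  3 → (6, 'acaceeebadfefbedcga')
  4 → (8, 'aceeebadfefbedcga')
  5 → (14, 'adfefbedcga')
  6 → (13, 'badfefbedcga')
  7 → (19, 'bedcga')
  8 → (0, 'bfedaaacaceeebadfefbedcga')
  9 → (7, 'caceeebadfefbedcga')
  10 → (9, 'ceeebadfefbedcga')
  11 → (22, 'cga')
  12 → (3, 'daaacaceeebadfefbedcga')
  13 → (21, 'dcga')
  14 → (15, 'dfefbedcga')
  15 → (12, 'ebadfefbedcga')
  16 → (2, 'edaaacaceeebadfefbedcga')
  17 → (20, 'edcga')
  18 → (11, 'eebadfefbedcga')
  19 → (10, 'eeebadfefbedcga')
  20 → (17, 'efbedcga')
  21 → (18, 'fbedcga')
  22 → (1, 'fedaaacaceeebadfefbedcga')
  23 → (16, 'fefbedcga')
  24 → (23, 'ga')

[24, 4, 5, 6, 8, 14, 13, 19, 0, 7, 9, 22, 3, 21, 15, 12, 2, 20, 11, 10, 17, 18, 1, 16, 23]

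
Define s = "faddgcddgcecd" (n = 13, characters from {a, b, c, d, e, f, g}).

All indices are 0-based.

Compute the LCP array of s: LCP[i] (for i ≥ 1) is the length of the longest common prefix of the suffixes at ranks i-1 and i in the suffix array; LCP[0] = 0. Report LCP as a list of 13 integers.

[0, 0, 2, 1, 0, 1, 4, 1, 3, 0, 0, 0, 2]

rank→(start, suffix):
  0 → (1, 'addgcddgcecd')
  1 → (11, 'cd')
  2 → (5, 'cddgcecd')
  3 → (9, 'cecd')
  4 → (12, 'd')
  5 → (2, 'ddgcddgcecd')
  6 → (6, 'ddgcecd')
  7 → (3, 'dgcddgcecd')
  8 → (7, 'dgcecd')
  9 → (10, 'ecd')
  10 → (0, 'faddgcddgcecd')
  11 → (4, 'gcddgcecd')
  12 → (8, 'gcecd')

SA = [1, 11, 5, 9, 12, 2, 6, 3, 7, 10, 0, 4, 8]
[i] adj suffixes → lcp
  [1] 1/11 → 0 ('')
  [2] 11/5 → 2 ('cd')
  [3] 5/9 → 1 ('c')
  [4] 9/12 → 0 ('')
  [5] 12/2 → 1 ('d')
  [6] 2/6 → 4 ('ddgc')
  [7] 6/3 → 1 ('d')
  [8] 3/7 → 3 ('dgc')
  [9] 7/10 → 0 ('')
  [10] 10/0 → 0 ('')
  [11] 0/4 → 0 ('')
  [12] 4/8 → 2 ('gc')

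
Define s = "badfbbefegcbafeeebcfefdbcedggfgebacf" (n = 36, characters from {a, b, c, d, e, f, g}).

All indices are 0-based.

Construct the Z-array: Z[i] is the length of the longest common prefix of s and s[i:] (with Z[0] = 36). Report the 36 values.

[36, 0, 0, 0, 1, 1, 0, 0, 0, 0, 0, 2, 0, 0, 0, 0, 0, 1, 0, 0, 0, 0, 0, 1, 0, 0, 0, 0, 0, 0, 0, 0, 2, 0, 0, 0]

Z[0]=36
i=1: outside box; Z[1]=0
i=2: outside box; Z[2]=0
i=3: outside box; Z[3]=0
i=4: outside box; Z[4]=1 grow→box=[4,5)
i=5: outside box; Z[5]=1 grow→box=[5,6)
i=6: outside box; Z[6]=0
i=7: outside box; Z[7]=0
i=8: outside box; Z[8]=0
i=9: outside box; Z[9]=0
i=10: outside box; Z[10]=0
i=11: outside box; Z[11]=2 grow→box=[11,13)
i=12: min(r-i=1, Z[1]=0)=0; Z[12]=0
i=13: outside box; Z[13]=0
i=14: outside box; Z[14]=0
i=15: outside box; Z[15]=0
i=16: outside box; Z[16]=0
i=17: outside box; Z[17]=1 grow→box=[17,18)
i=18: outside box; Z[18]=0
i=19: outside box; Z[19]=0
i=20: outside box; Z[20]=0
i=21: outside box; Z[21]=0
i=22: outside box; Z[22]=0
i=23: outside box; Z[23]=1 grow→box=[23,24)
i=24: outside box; Z[24]=0
i=25: outside box; Z[25]=0
i=26: outside box; Z[26]=0
i=27: outside box; Z[27]=0
i=28: outside box; Z[28]=0
i=29: outside box; Z[29]=0
i=30: outside box; Z[30]=0
i=31: outside box; Z[31]=0
i=32: outside box; Z[32]=2 grow→box=[32,34)
i=33: min(r-i=1, Z[1]=0)=0; Z[33]=0
i=34: outside box; Z[34]=0
i=35: outside box; Z[35]=0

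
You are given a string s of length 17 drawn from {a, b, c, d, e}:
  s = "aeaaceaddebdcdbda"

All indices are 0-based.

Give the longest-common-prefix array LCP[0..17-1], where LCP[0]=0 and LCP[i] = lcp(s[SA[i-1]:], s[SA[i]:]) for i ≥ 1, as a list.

sorted suffixes:
  #0 SA[0]=16  'a'
  #1 SA[1]=2  'aaceaddebdcdbda'
  #2 SA[2]=3  'aceaddebdcdbda'
  #3 SA[3]=6  'addebdcdbda'
  #4 SA[4]=0  'aeaaceaddebdcdbda'
  #5 SA[5]=14  'bda'
  #6 SA[6]=10  'bdcdbda'
  #7 SA[7]=12  'cdbda'
  #8 SA[8]=4  'ceaddebdcdbda'
  #9 SA[9]=15  'da'
  #10 SA[10]=13  'dbda'
  #11 SA[11]=11  'dcdbda'
  #12 SA[12]=7  'ddebdcdbda'
  #13 SA[13]=8  'debdcdbda'
  #14 SA[14]=1  'eaaceaddebdcdbda'
  #15 SA[15]=5  'eaddebdcdbda'
  #16 SA[16]=9  'ebdcdbda'

SA = [16, 2, 3, 6, 0, 14, 10, 12, 4, 15, 13, 11, 7, 8, 1, 5, 9]
rank  pair      lcp
   1  s[16:],s[2:]  1  'a'
   2  s[2:],s[3:]  1  'a'
   3  s[3:],s[6:]  1  'a'
   4  s[6:],s[0:]  1  'a'
   5  s[0:],s[14:]  0  ''
   6  s[14:],s[10:]  2  'bd'
   7  s[10:],s[12:]  0  ''
   8  s[12:],s[4:]  1  'c'
   9  s[4:],s[15:]  0  ''
  10  s[15:],s[13:]  1  'd'
  11  s[13:],s[11:]  1  'd'
  12  s[11:],s[7:]  1  'd'
  13  s[7:],s[8:]  1  'd'
  14  s[8:],s[1:]  0  ''
  15  s[1:],s[5:]  2  'ea'
  16  s[5:],s[9:]  1  'e'

[0, 1, 1, 1, 1, 0, 2, 0, 1, 0, 1, 1, 1, 1, 0, 2, 1]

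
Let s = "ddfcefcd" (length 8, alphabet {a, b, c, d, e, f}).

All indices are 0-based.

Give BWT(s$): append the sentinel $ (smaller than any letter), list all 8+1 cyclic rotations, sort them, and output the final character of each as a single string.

rank  rotation   last
    0  $ddfcefcd  d
    1  cd$ddfcef  f
    2  cefcd$ddf  f
    3  d$ddfcefc  c
    4  ddfcefcd$  $
    5  dfcefcd$d  d
    6  efcd$ddfc  c
    7  fcd$ddfce  e
    8  fcefcd$dd  d

dffc$dced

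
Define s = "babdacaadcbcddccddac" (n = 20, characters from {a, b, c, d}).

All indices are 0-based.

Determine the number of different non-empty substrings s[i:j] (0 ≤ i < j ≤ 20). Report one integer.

rank→(start, suffix):
  0 → (6, 'aadcbcddccddac')
  1 → (1, 'abdacaadcbcddccddac')
  2 → (18, 'ac')
  3 → (4, 'acaadcbcddccddac')
  4 → (7, 'adcbcddccddac')
  5 → (0, 'babdacaadcbcddccddac')
  6 → (10, 'bcddccddac')
  7 → (2, 'bdacaadcbcddccddac')
  8 → (19, 'c')
  9 → (5, 'caadcbcddccddac')
  10 → (9, 'cbcddccddac')
  11 → (14, 'ccddac')
  12 → (15, 'cddac')
  13 → (11, 'cddccddac')
  14 → (17, 'dac')
  15 → (3, 'dacaadcbcddccddac')
  16 → (8, 'dcbcddccddac')
  17 → (13, 'dccddac')
  18 → (16, 'ddac')
  19 → (12, 'ddccddac')

SA = [6, 1, 18, 4, 7, 0, 10, 2, 19, 5, 9, 14, 15, 11, 17, 3, 8, 13, 16, 12]
rank  pair      lcp
   1  s[6:],s[1:]  1  'a'
   2  s[1:],s[18:]  1  'a'
   3  s[18:],s[4:]  2  'ac'
   4  s[4:],s[7:]  1  'a'
   5  s[7:],s[0:]  0  ''
   6  s[0:],s[10:]  1  'b'
   7  s[10:],s[2:]  1  'b'
   8  s[2:],s[19:]  0  ''
   9  s[19:],s[5:]  1  'c'
  10  s[5:],s[9:]  1  'c'
  11  s[9:],s[14:]  1  'c'
  12  s[14:],s[15:]  1  'c'
  13  s[15:],s[11:]  3  'cdd'
  14  s[11:],s[17:]  0  ''
  15  s[17:],s[3:]  3  'dac'
  16  s[3:],s[8:]  1  'd'
  17  s[8:],s[13:]  2  'dc'
  18  s[13:],s[16:]  1  'd'
  19  s[16:],s[12:]  2  'dd'

n(n+1)/2 = 20·21/2 = 210
Σ LCP = 0 + 1 + 1 + 2 + 1 + 0 + 1 + 1 + 0 + 1 + 1 + 1 + 1 + 3 + 0 + 3 + 1 + 2 + 1 + 2 = 23
distinct = 210 − 23 = 187

187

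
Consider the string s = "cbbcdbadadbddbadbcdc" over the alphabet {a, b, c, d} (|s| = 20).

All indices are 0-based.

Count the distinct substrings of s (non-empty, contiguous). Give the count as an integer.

rank→(start, suffix):
  0 → (6, 'adadbddbadbcdc')
  1 → (14, 'adbcdc')
  2 → (8, 'adbddbadbcdc')
  3 → (5, 'badadbddbadbcdc')
  4 → (13, 'badbcdc')
  5 → (1, 'bbcdbadadbddbadbcdc')
  6 → (2, 'bcdbadadbddbadbcdc')
  7 → (16, 'bcdc')
  8 → (10, 'bddbadbcdc')
  9 → (19, 'c')
  10 → (0, 'cbbcdbadadbddbadbcdc')
  11 → (3, 'cdbadadbddbadbcdc')
  12 → (17, 'cdc')
  13 → (7, 'dadbddbadbcdc')
  14 → (4, 'dbadadbddbadbcdc')
  15 → (12, 'dbadbcdc')
  16 → (15, 'dbcdc')
  17 → (9, 'dbddbadbcdc')
  18 → (18, 'dc')
  19 → (11, 'ddbadbcdc')

SA = [6, 14, 8, 5, 13, 1, 2, 16, 10, 19, 0, 3, 17, 7, 4, 12, 15, 9, 18, 11]
rank  pair      lcp
   1  s[6:],s[14:]  2  'ad'
   2  s[14:],s[8:]  3  'adb'
   3  s[8:],s[5:]  0  ''
   4  s[5:],s[13:]  3  'bad'
   5  s[13:],s[1:]  1  'b'
   6  s[1:],s[2:]  1  'b'
   7  s[2:],s[16:]  3  'bcd'
   8  s[16:],s[10:]  1  'b'
   9  s[10:],s[19:]  0  ''
  10  s[19:],s[0:]  1  'c'
  11  s[0:],s[3:]  1  'c'
  12  s[3:],s[17:]  2  'cd'
  13  s[17:],s[7:]  0  ''
  14  s[7:],s[4:]  1  'd'
  15  s[4:],s[12:]  4  'dbad'
  16  s[12:],s[15:]  2  'db'
  17  s[15:],s[9:]  2  'db'
  18  s[9:],s[18:]  1  'd'
  19  s[18:],s[11:]  1  'd'

n(n+1)/2 = 20·21/2 = 210
Σ LCP = 0 + 2 + 3 + 0 + 3 + 1 + 1 + 3 + 1 + 0 + 1 + 1 + 2 + 0 + 1 + 4 + 2 + 2 + 1 + 1 = 29
distinct = 210 − 29 = 181

181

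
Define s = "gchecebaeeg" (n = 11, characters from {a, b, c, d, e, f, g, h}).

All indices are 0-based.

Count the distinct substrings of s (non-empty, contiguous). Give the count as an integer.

61

rank→(start, suffix):
  0 → (7, 'aeeg')
  1 → (6, 'baeeg')
  2 → (4, 'cebaeeg')
  3 → (1, 'checebaeeg')
  4 → (5, 'ebaeeg')
  5 → (3, 'ecebaeeg')
  6 → (8, 'eeg')
  7 → (9, 'eg')
  8 → (10, 'g')
  9 → (0, 'gchecebaeeg')
  10 → (2, 'hecebaeeg')

SA = [7, 6, 4, 1, 5, 3, 8, 9, 10, 0, 2]
[i] adj suffixes → lcp
  [1] 7/6 → 0 ('')
  [2] 6/4 → 0 ('')
  [3] 4/1 → 1 ('c')
  [4] 1/5 → 0 ('')
  [5] 5/3 → 1 ('e')
  [6] 3/8 → 1 ('e')
  [7] 8/9 → 1 ('e')
  [8] 9/10 → 0 ('')
  [9] 10/0 → 1 ('g')
  [10] 0/2 → 0 ('')

n(n+1)/2 = 11·12/2 = 66
Σ LCP = 0 + 0 + 0 + 1 + 0 + 1 + 1 + 1 + 0 + 1 + 0 = 5
distinct = 66 − 5 = 61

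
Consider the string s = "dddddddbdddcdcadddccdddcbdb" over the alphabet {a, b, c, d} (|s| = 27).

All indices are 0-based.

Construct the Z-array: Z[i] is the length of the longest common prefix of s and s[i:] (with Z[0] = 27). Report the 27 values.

Z[0]=27
i=1: outside box; Z[1]=6 grow→box=[1,7)
i=2: min(r-i=5, Z[1]=6)=5; Z[2]=5
i=3: min(r-i=4, Z[2]=5)=4; Z[3]=4
i=4: min(r-i=3, Z[3]=4)=3; Z[4]=3
i=5: min(r-i=2, Z[4]=3)=2; Z[5]=2
i=6: min(r-i=1, Z[5]=2)=1; Z[6]=1
i=7: outside box; Z[7]=0
i=8: outside box; Z[8]=3 grow→box=[8,11)
i=9: min(r-i=2, Z[1]=6)=2; Z[9]=2
i=10: min(r-i=1, Z[2]=5)=1; Z[10]=1
i=11: outside box; Z[11]=0
i=12: outside box; Z[12]=1 grow→box=[12,13)
i=13: outside box; Z[13]=0
i=14: outside box; Z[14]=0
i=15: outside box; Z[15]=3 grow→box=[15,18)
i=16: min(r-i=2, Z[1]=6)=2; Z[16]=2
i=17: min(r-i=1, Z[2]=5)=1; Z[17]=1
i=18: outside box; Z[18]=0
i=19: outside box; Z[19]=0
i=20: outside box; Z[20]=3 grow→box=[20,23)
i=21: min(r-i=2, Z[1]=6)=2; Z[21]=2
i=22: min(r-i=1, Z[2]=5)=1; Z[22]=1
i=23: outside box; Z[23]=0
i=24: outside box; Z[24]=0
i=25: outside box; Z[25]=1 grow→box=[25,26)
i=26: outside box; Z[26]=0

[27, 6, 5, 4, 3, 2, 1, 0, 3, 2, 1, 0, 1, 0, 0, 3, 2, 1, 0, 0, 3, 2, 1, 0, 0, 1, 0]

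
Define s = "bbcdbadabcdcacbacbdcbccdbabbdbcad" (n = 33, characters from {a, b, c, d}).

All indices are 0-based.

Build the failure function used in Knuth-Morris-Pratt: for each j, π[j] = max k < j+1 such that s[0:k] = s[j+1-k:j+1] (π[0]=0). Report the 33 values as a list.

[0, 1, 0, 0, 1, 0, 0, 0, 1, 0, 0, 0, 0, 0, 1, 0, 0, 1, 0, 0, 1, 0, 0, 0, 1, 0, 1, 2, 0, 1, 0, 0, 0]

π[0] = 0
j=1 s[j]='b': π[1]=1 (border 'b')
j=2 s[j]='c': k: 1→0; π[2]=0 (border '')
j=3 s[j]='d': π[3]=0 (border '')
j=4 s[j]='b': π[4]=1 (border 'b')
j=5 s[j]='a': k: 1→0; π[5]=0 (border '')
j=6 s[j]='d': π[6]=0 (border '')
j=7 s[j]='a': π[7]=0 (border '')
j=8 s[j]='b': π[8]=1 (border 'b')
j=9 s[j]='c': k: 1→0; π[9]=0 (border '')
j=10 s[j]='d': π[10]=0 (border '')
j=11 s[j]='c': π[11]=0 (border '')
j=12 s[j]='a': π[12]=0 (border '')
j=13 s[j]='c': π[13]=0 (border '')
j=14 s[j]='b': π[14]=1 (border 'b')
j=15 s[j]='a': k: 1→0; π[15]=0 (border '')
j=16 s[j]='c': π[16]=0 (border '')
j=17 s[j]='b': π[17]=1 (border 'b')
j=18 s[j]='d': k: 1→0; π[18]=0 (border '')
j=19 s[j]='c': π[19]=0 (border '')
j=20 s[j]='b': π[20]=1 (border 'b')
j=21 s[j]='c': k: 1→0; π[21]=0 (border '')
j=22 s[j]='c': π[22]=0 (border '')
j=23 s[j]='d': π[23]=0 (border '')
j=24 s[j]='b': π[24]=1 (border 'b')
j=25 s[j]='a': k: 1→0; π[25]=0 (border '')
j=26 s[j]='b': π[26]=1 (border 'b')
j=27 s[j]='b': π[27]=2 (border 'bb')
j=28 s[j]='d': k: 2→1→0; π[28]=0 (border '')
j=29 s[j]='b': π[29]=1 (border 'b')
j=30 s[j]='c': k: 1→0; π[30]=0 (border '')
j=31 s[j]='a': π[31]=0 (border '')
j=32 s[j]='d': π[32]=0 (border '')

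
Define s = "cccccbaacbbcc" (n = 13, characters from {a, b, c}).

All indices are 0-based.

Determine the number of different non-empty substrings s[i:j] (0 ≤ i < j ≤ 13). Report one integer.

73

sorted suffixes:
  #0 SA[0]=6  'aacbbcc'
  #1 SA[1]=7  'acbbcc'
  #2 SA[2]=5  'baacbbcc'
  #3 SA[3]=9  'bbcc'
  #4 SA[4]=10  'bcc'
  #5 SA[5]=12  'c'
  #6 SA[6]=4  'cbaacbbcc'
  #7 SA[7]=8  'cbbcc'
  #8 SA[8]=11  'cc'
  #9 SA[9]=3  'ccbaacbbcc'
  #10 SA[10]=2  'cccbaacbbcc'
  #11 SA[11]=1  'ccccbaacbbcc'
  #12 SA[12]=0  'cccccbaacbbcc'

SA = [6, 7, 5, 9, 10, 12, 4, 8, 11, 3, 2, 1, 0]
[i] adj suffixes → lcp
  [1] 6/7 → 1 ('a')
  [2] 7/5 → 0 ('')
  [3] 5/9 → 1 ('b')
  [4] 9/10 → 1 ('b')
  [5] 10/12 → 0 ('')
  [6] 12/4 → 1 ('c')
  [7] 4/8 → 2 ('cb')
  [8] 8/11 → 1 ('c')
  [9] 11/3 → 2 ('cc')
  [10] 3/2 → 2 ('cc')
  [11] 2/1 → 3 ('ccc')
  [12] 1/0 → 4 ('cccc')

n(n+1)/2 = 13·14/2 = 91
Σ LCP = 0 + 1 + 0 + 1 + 1 + 0 + 1 + 2 + 1 + 2 + 2 + 3 + 4 = 18
distinct = 91 − 18 = 73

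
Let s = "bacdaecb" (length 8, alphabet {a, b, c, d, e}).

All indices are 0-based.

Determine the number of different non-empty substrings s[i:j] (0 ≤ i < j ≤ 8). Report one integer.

rank | idx | suffix
   0 |   1 | acdaecb
   1 |   4 | aecb
   2 |   7 | b
   3 |   0 | bacdaecb
   4 |   6 | cb
   5 |   2 | cdaecb
   6 |   3 | daecb
   7 |   5 | ecb

SA = [1, 4, 7, 0, 6, 2, 3, 5]
i: (SA[i-1],SA[i]) lcp shared
  1: (1,4) 1 'a'
  2: (4,7) 0 ''
  3: (7,0) 1 'b'
  4: (0,6) 0 ''
  5: (6,2) 1 'c'
  6: (2,3) 0 ''
  7: (3,5) 0 ''

n(n+1)/2 = 8·9/2 = 36
Σ LCP = 0 + 1 + 0 + 1 + 0 + 1 + 0 + 0 = 3
distinct = 36 − 3 = 33

33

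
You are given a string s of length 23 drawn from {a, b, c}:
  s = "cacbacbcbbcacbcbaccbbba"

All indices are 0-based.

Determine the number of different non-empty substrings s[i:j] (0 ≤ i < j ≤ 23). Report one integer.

rank | idx | suffix
   0 |  22 | a
   1 |   1 | acbacbcbbcacbcbaccbbba
   2 |  11 | acbcbaccbbba
   3 |   4 | acbcbbcacbcbaccbbba
   4 |  16 | accbbba
   5 |  21 | ba
   6 |   3 | bacbcbbcacbcbaccbbba
   7 |  15 | baccbbba
   8 |  20 | bba
   9 |  19 | bbba
  10 |   8 | bbcacbcbaccbbba
  11 |   9 | bcacbcbaccbbba
  12 |  13 | bcbaccbbba
  13 |   6 | bcbbcacbcbaccbbba
  14 |   0 | cacbacbcbbcacbcbaccbbba
  15 |  10 | cacbcbaccbbba
  16 |   2 | cbacbcbbcacbcbaccbbba
  17 |  14 | cbaccbbba
  18 |  18 | cbbba
  19 |   7 | cbbcacbcbaccbbba
  20 |  12 | cbcbaccbbba
  21 |   5 | cbcbbcacbcbaccbbba
  22 |  17 | ccbbba

SA = [22, 1, 11, 4, 16, 21, 3, 15, 20, 19, 8, 9, 13, 6, 0, 10, 2, 14, 18, 7, 12, 5, 17]
[i] adj suffixes → lcp
  [1] 22/1 → 1 ('a')
  [2] 1/11 → 3 ('acb')
  [3] 11/4 → 5 ('acbcb')
  [4] 4/16 → 2 ('ac')
  [5] 16/21 → 0 ('')
  [6] 21/3 → 2 ('ba')
  [7] 3/15 → 3 ('bac')
  [8] 15/20 → 1 ('b')
  [9] 20/19 → 2 ('bb')
  [10] 19/8 → 2 ('bb')
  [11] 8/9 → 1 ('b')
  [12] 9/13 → 2 ('bc')
  [13] 13/6 → 3 ('bcb')
  [14] 6/0 → 0 ('')
  [15] 0/10 → 4 ('cacb')
  [16] 10/2 → 1 ('c')
  [17] 2/14 → 4 ('cbac')
  [18] 14/18 → 2 ('cb')
  [19] 18/7 → 3 ('cbb')
  [20] 7/12 → 2 ('cb')
  [21] 12/5 → 4 ('cbcb')
  [22] 5/17 → 1 ('c')

n(n+1)/2 = 23·24/2 = 276
Σ LCP = 0 + 1 + 3 + 5 + 2 + 0 + 2 + 3 + 1 + 2 + 2 + 1 + 2 + 3 + 0 + 4 + 1 + 4 + 2 + 3 + 2 + 4 + 1 = 48
distinct = 276 − 48 = 228

228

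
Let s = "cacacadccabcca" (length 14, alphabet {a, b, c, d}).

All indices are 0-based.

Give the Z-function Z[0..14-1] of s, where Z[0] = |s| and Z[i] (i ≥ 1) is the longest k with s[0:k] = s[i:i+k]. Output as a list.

[14, 0, 4, 0, 2, 0, 0, 1, 2, 0, 0, 1, 2, 0]

Z[0]=14
i=1: fresh scan; Z[1]=0
i=2: fresh scan; Z[2]=4 extend→box=[2,6)
i=3: min(r-i=3, Z[1]=0)=0; Z[3]=0
i=4: min(r-i=2, Z[2]=4)=2; Z[4]=2
i=5: min(r-i=1, Z[3]=0)=0; Z[5]=0
i=6: fresh scan; Z[6]=0
i=7: fresh scan; Z[7]=1 extend→box=[7,8)
i=8: fresh scan; Z[8]=2 extend→box=[8,10)
i=9: min(r-i=1, Z[1]=0)=0; Z[9]=0
i=10: fresh scan; Z[10]=0
i=11: fresh scan; Z[11]=1 extend→box=[11,12)
i=12: fresh scan; Z[12]=2 extend→box=[12,14)
i=13: min(r-i=1, Z[1]=0)=0; Z[13]=0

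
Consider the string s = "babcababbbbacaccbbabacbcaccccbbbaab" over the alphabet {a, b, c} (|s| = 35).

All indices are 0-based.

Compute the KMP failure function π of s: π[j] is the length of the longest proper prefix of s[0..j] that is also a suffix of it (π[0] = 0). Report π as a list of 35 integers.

[0, 0, 1, 0, 0, 1, 2, 3, 1, 1, 1, 2, 0, 0, 0, 0, 1, 1, 2, 3, 2, 0, 1, 0, 0, 0, 0, 0, 0, 1, 1, 1, 2, 0, 1]

π[0] = 0
j=1 s[j]='a': π[1]=0 (border '')
j=2 s[j]='b': π[2]=1 (border 'b')
j=3 s[j]='c': k: 1→0; π[3]=0 (border '')
j=4 s[j]='a': π[4]=0 (border '')
j=5 s[j]='b': π[5]=1 (border 'b')
j=6 s[j]='a': π[6]=2 (border 'ba')
j=7 s[j]='b': π[7]=3 (border 'bab')
j=8 s[j]='b': k: 3→1→0; π[8]=1 (border 'b')
j=9 s[j]='b': k: 1→0; π[9]=1 (border 'b')
j=10 s[j]='b': k: 1→0; π[10]=1 (border 'b')
j=11 s[j]='a': π[11]=2 (border 'ba')
j=12 s[j]='c': k: 2→0; π[12]=0 (border '')
j=13 s[j]='a': π[13]=0 (border '')
j=14 s[j]='c': π[14]=0 (border '')
j=15 s[j]='c': π[15]=0 (border '')
j=16 s[j]='b': π[16]=1 (border 'b')
j=17 s[j]='b': k: 1→0; π[17]=1 (border 'b')
j=18 s[j]='a': π[18]=2 (border 'ba')
j=19 s[j]='b': π[19]=3 (border 'bab')
j=20 s[j]='a': k: 3→1; π[20]=2 (border 'ba')
j=21 s[j]='c': k: 2→0; π[21]=0 (border '')
j=22 s[j]='b': π[22]=1 (border 'b')
j=23 s[j]='c': k: 1→0; π[23]=0 (border '')
j=24 s[j]='a': π[24]=0 (border '')
j=25 s[j]='c': π[25]=0 (border '')
j=26 s[j]='c': π[26]=0 (border '')
j=27 s[j]='c': π[27]=0 (border '')
j=28 s[j]='c': π[28]=0 (border '')
j=29 s[j]='b': π[29]=1 (border 'b')
j=30 s[j]='b': k: 1→0; π[30]=1 (border 'b')
j=31 s[j]='b': k: 1→0; π[31]=1 (border 'b')
j=32 s[j]='a': π[32]=2 (border 'ba')
j=33 s[j]='a': k: 2→0; π[33]=0 (border '')
j=34 s[j]='b': π[34]=1 (border 'b')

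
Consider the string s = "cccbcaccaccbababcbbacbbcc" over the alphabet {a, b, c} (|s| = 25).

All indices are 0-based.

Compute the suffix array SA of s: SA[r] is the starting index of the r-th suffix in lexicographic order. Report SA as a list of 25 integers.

rank→(start, suffix):
  0 → (12, 'ababcbbacbbcc')
  1 → (14, 'abcbbacbbcc')
  2 → (19, 'acbbcc')
  3 → (5, 'accaccbababcbbacbbcc')
  4 → (8, 'accbababcbbacbbcc')
  5 → (11, 'bababcbbacbbcc')
  6 → (13, 'babcbbacbbcc')
  7 → (18, 'bacbbcc')
  8 → (17, 'bbacbbcc')
  9 → (21, 'bbcc')
  10 → (3, 'bcaccaccbababcbbacbbcc')
  11 → (15, 'bcbbacbbcc')
  12 → (22, 'bcc')
  13 → (24, 'c')
  14 → (4, 'caccaccbababcbbacbbcc')
  15 → (7, 'caccbababcbbacbbcc')
  16 → (10, 'cbababcbbacbbcc')
  17 → (16, 'cbbacbbcc')
  18 → (20, 'cbbcc')
  19 → (2, 'cbcaccaccbababcbbacbbcc')
  20 → (23, 'cc')
  21 → (6, 'ccaccbababcbbacbbcc')
  22 → (9, 'ccbababcbbacbbcc')
  23 → (1, 'ccbcaccaccbababcbbacbbcc')
  24 → (0, 'cccbcaccaccbababcbbacbbcc')

[12, 14, 19, 5, 8, 11, 13, 18, 17, 21, 3, 15, 22, 24, 4, 7, 10, 16, 20, 2, 23, 6, 9, 1, 0]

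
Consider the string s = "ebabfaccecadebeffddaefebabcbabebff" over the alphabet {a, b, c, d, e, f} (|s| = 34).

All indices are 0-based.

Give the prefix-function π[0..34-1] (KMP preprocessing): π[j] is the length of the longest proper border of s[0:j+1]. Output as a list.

π[0] = 0
j=1 s[j]='b': π[1]=0 (border '')
j=2 s[j]='a': π[2]=0 (border '')
j=3 s[j]='b': π[3]=0 (border '')
j=4 s[j]='f': π[4]=0 (border '')
j=5 s[j]='a': π[5]=0 (border '')
j=6 s[j]='c': π[6]=0 (border '')
j=7 s[j]='c': π[7]=0 (border '')
j=8 s[j]='e': π[8]=1 (border 'e')
j=9 s[j]='c': k: 1→0; π[9]=0 (border '')
j=10 s[j]='a': π[10]=0 (border '')
j=11 s[j]='d': π[11]=0 (border '')
j=12 s[j]='e': π[12]=1 (border 'e')
j=13 s[j]='b': π[13]=2 (border 'eb')
j=14 s[j]='e': k: 2→0; π[14]=1 (border 'e')
j=15 s[j]='f': k: 1→0; π[15]=0 (border '')
j=16 s[j]='f': π[16]=0 (border '')
j=17 s[j]='d': π[17]=0 (border '')
j=18 s[j]='d': π[18]=0 (border '')
j=19 s[j]='a': π[19]=0 (border '')
j=20 s[j]='e': π[20]=1 (border 'e')
j=21 s[j]='f': k: 1→0; π[21]=0 (border '')
j=22 s[j]='e': π[22]=1 (border 'e')
j=23 s[j]='b': π[23]=2 (border 'eb')
j=24 s[j]='a': π[24]=3 (border 'eba')
j=25 s[j]='b': π[25]=4 (border 'ebab')
j=26 s[j]='c': k: 4→0; π[26]=0 (border '')
j=27 s[j]='b': π[27]=0 (border '')
j=28 s[j]='a': π[28]=0 (border '')
j=29 s[j]='b': π[29]=0 (border '')
j=30 s[j]='e': π[30]=1 (border 'e')
j=31 s[j]='b': π[31]=2 (border 'eb')
j=32 s[j]='f': k: 2→0; π[32]=0 (border '')
j=33 s[j]='f': π[33]=0 (border '')

[0, 0, 0, 0, 0, 0, 0, 0, 1, 0, 0, 0, 1, 2, 1, 0, 0, 0, 0, 0, 1, 0, 1, 2, 3, 4, 0, 0, 0, 0, 1, 2, 0, 0]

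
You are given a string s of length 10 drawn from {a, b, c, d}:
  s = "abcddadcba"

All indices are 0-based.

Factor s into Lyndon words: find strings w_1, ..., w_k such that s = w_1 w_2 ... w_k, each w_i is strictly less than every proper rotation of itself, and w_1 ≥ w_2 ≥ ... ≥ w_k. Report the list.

emit factor 1: 'abcddadcb' (i=0, period=9)
emit factor 2: 'a' (i=9, period=1)

["abcddadcb", "a"]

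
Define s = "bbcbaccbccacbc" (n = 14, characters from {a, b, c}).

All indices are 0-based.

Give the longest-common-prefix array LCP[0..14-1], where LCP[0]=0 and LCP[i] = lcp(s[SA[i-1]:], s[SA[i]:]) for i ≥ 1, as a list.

[0, 2, 0, 1, 1, 2, 2, 0, 1, 1, 2, 3, 1, 2]

rank | idx | suffix
   0 |  10 | acbc
   1 |   4 | accbccacbc
   2 |   3 | baccbccacbc
   3 |   0 | bbcbaccbccacbc
   4 |  12 | bc
   5 |   1 | bcbaccbccacbc
   6 |   7 | bccacbc
   7 |  13 | c
   8 |   9 | cacbc
   9 |   2 | cbaccbccacbc
  10 |  11 | cbc
  11 |   6 | cbccacbc
  12 |   8 | ccacbc
  13 |   5 | ccbccacbc

SA = [10, 4, 3, 0, 12, 1, 7, 13, 9, 2, 11, 6, 8, 5]
i: (SA[i-1],SA[i]) lcp shared
  1: (10,4) 2 'ac'
  2: (4,3) 0 ''
  3: (3,0) 1 'b'
  4: (0,12) 1 'b'
  5: (12,1) 2 'bc'
  6: (1,7) 2 'bc'
  7: (7,13) 0 ''
  8: (13,9) 1 'c'
  9: (9,2) 1 'c'
  10: (2,11) 2 'cb'
  11: (11,6) 3 'cbc'
  12: (6,8) 1 'c'
  13: (8,5) 2 'cc'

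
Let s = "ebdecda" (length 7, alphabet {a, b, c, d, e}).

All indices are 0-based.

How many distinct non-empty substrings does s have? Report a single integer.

rank | idx | suffix
   0 |   6 | a
   1 |   1 | bdecda
   2 |   4 | cda
   3 |   5 | da
   4 |   2 | decda
   5 |   0 | ebdecda
   6 |   3 | ecda

SA = [6, 1, 4, 5, 2, 0, 3]
i: (SA[i-1],SA[i]) lcp shared
  1: (6,1) 0 ''
  2: (1,4) 0 ''
  3: (4,5) 0 ''
  4: (5,2) 1 'd'
  5: (2,0) 0 ''
  6: (0,3) 1 'e'

n(n+1)/2 = 7·8/2 = 28
Σ LCP = 0 + 0 + 0 + 0 + 1 + 0 + 1 = 2
distinct = 28 − 2 = 26

26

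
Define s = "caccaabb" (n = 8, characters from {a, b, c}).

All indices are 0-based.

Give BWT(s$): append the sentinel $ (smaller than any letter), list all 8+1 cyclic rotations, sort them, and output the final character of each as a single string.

bcacbac$a

rank  rotation   last
    0  $caccaabb  b
    1  aabb$cacc  c
    2  abb$cacca  a
    3  accaabb$c  c
    4  b$caccaab  b
    5  bb$caccaa  a
    6  caabb$cac  c
    7  caccaabb$  $
    8  ccaabb$ca  a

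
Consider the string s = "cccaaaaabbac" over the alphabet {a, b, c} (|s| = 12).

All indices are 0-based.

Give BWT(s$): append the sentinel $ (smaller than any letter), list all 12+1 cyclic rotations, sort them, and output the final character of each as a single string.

rank  rotation       last
    0  $cccaaaaabbac  c
    1  aaaaabbac$ccc  c
    2  aaaabbac$ccca  a
    3  aaabbac$cccaa  a
    4  aabbac$cccaaa  a
    5  abbac$cccaaaa  a
    6  ac$cccaaaaabb  b
    7  bac$cccaaaaab  b
    8  bbac$cccaaaaa  a
    9  c$cccaaaaabba  a
   10  caaaaabbac$cc  c
   11  ccaaaaabbac$c  c
   12  cccaaaaabbac$  $

ccaaaabbaacc$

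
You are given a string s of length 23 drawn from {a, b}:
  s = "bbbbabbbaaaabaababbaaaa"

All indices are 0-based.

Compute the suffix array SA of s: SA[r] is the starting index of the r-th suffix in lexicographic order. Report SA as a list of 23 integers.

rank | idx | suffix
   0 |  22 | a
   1 |  21 | aa
   2 |  20 | aaa
   3 |  19 | aaaa
   4 |   8 | aaaabaababbaaaa
   5 |   9 | aaabaababbaaaa
   6 |  10 | aabaababbaaaa
   7 |  13 | aababbaaaa
   8 |  11 | abaababbaaaa
   9 |  14 | ababbaaaa
  10 |  16 | abbaaaa
  11 |   4 | abbbaaaabaababbaaaa
  12 |  18 | baaaa
  13 |   7 | baaaabaababbaaaa
  14 |  12 | baababbaaaa
  15 |  15 | babbaaaa
  16 |   3 | babbbaaaabaababbaaaa
  17 |  17 | bbaaaa
  18 |   6 | bbaaaabaababbaaaa
  19 |   2 | bbabbbaaaabaababbaaaa
  20 |   5 | bbbaaaabaababbaaaa
  21 |   1 | bbbabbbaaaabaababbaaaa
  22 |   0 | bbbbabbbaaaabaababbaaaa

[22, 21, 20, 19, 8, 9, 10, 13, 11, 14, 16, 4, 18, 7, 12, 15, 3, 17, 6, 2, 5, 1, 0]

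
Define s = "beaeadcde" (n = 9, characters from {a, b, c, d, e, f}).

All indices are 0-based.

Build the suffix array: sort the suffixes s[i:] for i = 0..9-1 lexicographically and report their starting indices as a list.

sorted suffixes:
  #0 SA[0]=4  'adcde'
  #1 SA[1]=2  'aeadcde'
  #2 SA[2]=0  'beaeadcde'
  #3 SA[3]=6  'cde'
  #4 SA[4]=5  'dcde'
  #5 SA[5]=7  'de'
  #6 SA[6]=8  'e'
  #7 SA[7]=3  'eadcde'
  #8 SA[8]=1  'eaeadcde'

[4, 2, 0, 6, 5, 7, 8, 3, 1]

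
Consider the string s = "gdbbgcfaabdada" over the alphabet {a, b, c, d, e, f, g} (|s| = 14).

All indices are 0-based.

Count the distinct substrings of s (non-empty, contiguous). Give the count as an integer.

rank | idx | suffix
   0 |  13 | a
   1 |   7 | aabdada
   2 |   8 | abdada
   3 |  11 | ada
   4 |   2 | bbgcfaabdada
   5 |   9 | bdada
   6 |   3 | bgcfaabdada
   7 |   5 | cfaabdada
   8 |  12 | da
   9 |  10 | dada
  10 |   1 | dbbgcfaabdada
  11 |   6 | faabdada
  12 |   4 | gcfaabdada
  13 |   0 | gdbbgcfaabdada

SA = [13, 7, 8, 11, 2, 9, 3, 5, 12, 10, 1, 6, 4, 0]
[i] adj suffixes → lcp
  [1] 13/7 → 1 ('a')
  [2] 7/8 → 1 ('a')
  [3] 8/11 → 1 ('a')
  [4] 11/2 → 0 ('')
  [5] 2/9 → 1 ('b')
  [6] 9/3 → 1 ('b')
  [7] 3/5 → 0 ('')
  [8] 5/12 → 0 ('')
  [9] 12/10 → 2 ('da')
  [10] 10/1 → 1 ('d')
  [11] 1/6 → 0 ('')
  [12] 6/4 → 0 ('')
  [13] 4/0 → 1 ('g')

n(n+1)/2 = 14·15/2 = 105
Σ LCP = 0 + 1 + 1 + 1 + 0 + 1 + 1 + 0 + 0 + 2 + 1 + 0 + 0 + 1 = 9
distinct = 105 − 9 = 96

96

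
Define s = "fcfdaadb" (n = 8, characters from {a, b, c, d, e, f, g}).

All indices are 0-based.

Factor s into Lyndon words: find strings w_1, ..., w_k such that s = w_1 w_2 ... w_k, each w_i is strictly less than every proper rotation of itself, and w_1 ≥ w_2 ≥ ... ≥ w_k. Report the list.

emit factor 1: 'f' (i=0, period=1)
emit factor 2: 'cfd' (i=1, period=3)
emit factor 3: 'aadb' (i=4, period=4)

["f", "cfd", "aadb"]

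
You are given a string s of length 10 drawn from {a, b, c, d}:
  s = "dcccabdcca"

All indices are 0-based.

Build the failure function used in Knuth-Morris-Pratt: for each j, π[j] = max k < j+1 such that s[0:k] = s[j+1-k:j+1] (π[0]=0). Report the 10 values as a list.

[0, 0, 0, 0, 0, 0, 1, 2, 3, 0]

π[0] = 0
j=1 s[j]='c': π[1]=0 (border '')
j=2 s[j]='c': π[2]=0 (border '')
j=3 s[j]='c': π[3]=0 (border '')
j=4 s[j]='a': π[4]=0 (border '')
j=5 s[j]='b': π[5]=0 (border '')
j=6 s[j]='d': π[6]=1 (border 'd')
j=7 s[j]='c': π[7]=2 (border 'dc')
j=8 s[j]='c': π[8]=3 (border 'dcc')
j=9 s[j]='a': k: 3→0; π[9]=0 (border '')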